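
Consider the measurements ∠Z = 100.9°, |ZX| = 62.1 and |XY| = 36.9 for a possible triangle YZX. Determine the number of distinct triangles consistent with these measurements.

|ZX|·sin Z = 62.1·sin(100.9°) ≈ 60.98.
Since ∠Z is not acute, a triangle exists only if |XY| > |ZX|; here |XY| ≤ |ZX|, so there is no triangle.

0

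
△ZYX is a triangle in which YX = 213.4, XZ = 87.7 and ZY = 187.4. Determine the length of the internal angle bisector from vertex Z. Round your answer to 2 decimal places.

80.90

By the law of cosines, cos Z = (XZ² + ZY² − YX²) / (2·XZ·ZY) ≈ -0.08304, so ∠Z ≈ 1.654 rad.
The bisector from Z has length 2·XZ·ZY·cos(∠Z/2)/(XZ+ZY) ≈ 80.904.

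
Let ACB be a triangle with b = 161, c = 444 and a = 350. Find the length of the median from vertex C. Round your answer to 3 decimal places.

Median from C: ½√(2·b² + 2·a² − c²) ≈ 157.88.

m_C ≈ 157.881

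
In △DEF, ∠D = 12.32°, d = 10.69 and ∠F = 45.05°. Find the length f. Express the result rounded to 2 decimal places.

The third angle is ∠E = 180° − ∠F − ∠D = 122.63°.
Law of sines: f = d·sin F/sin D ≈ 35.457.

35.46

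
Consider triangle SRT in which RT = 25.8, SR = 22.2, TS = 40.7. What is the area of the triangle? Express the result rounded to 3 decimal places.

257.900

Semiperimeter s = (25.8 + 40.7 + 22.2)/2 = 44.35.
Heron's formula: area = √(44.35·18.55·3.65·22.15) ≈ 257.9.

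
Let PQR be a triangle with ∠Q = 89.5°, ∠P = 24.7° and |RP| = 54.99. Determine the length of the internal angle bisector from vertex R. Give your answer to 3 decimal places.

The third angle is ∠R = 180° − ∠P − ∠Q = 65.80°.
Law of sines: |QR| = |RP|·sin P/sin Q ≈ 22.979.
Law of sines: |PQ| = |RP|·sin R/sin Q ≈ 50.159.
The bisector from R has length 2·|QR|·|RP|·cos(∠R/2)/(|QR|+|RP|) ≈ 27.215.

t_R ≈ 27.215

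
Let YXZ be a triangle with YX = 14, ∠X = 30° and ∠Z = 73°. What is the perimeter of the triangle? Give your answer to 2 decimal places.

The third angle is ∠Y = 180° − ∠X − ∠Z = 77.00°.
Law of sines: XZ = YX·sin Y/sin Z ≈ 14.264.
Law of sines: ZY = YX·sin X/sin Z ≈ 7.3198.
Semiperimeter s = (14.264+7.3198+14)/2 = 17.792.
Perimeter = 14.264 + 7.3198 + 14 = 35.584.

perimeter ≈ 35.58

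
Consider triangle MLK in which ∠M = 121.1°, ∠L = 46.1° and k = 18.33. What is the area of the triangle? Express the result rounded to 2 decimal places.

area ≈ 467.84

The third angle is ∠K = 180° − ∠M − ∠L = 12.80°.
Law of sines: m = k·sin M/sin K ≈ 70.844.
Law of sines: l = k·sin L/sin K ≈ 59.615.
Area = ½·k·m·sin L ≈ 467.84.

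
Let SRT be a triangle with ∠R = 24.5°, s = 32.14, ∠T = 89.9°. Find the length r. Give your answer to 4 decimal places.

14.6354

The third angle is ∠S = 180° − ∠R − ∠T = 65.60°.
Law of sines: r = s·sin R/sin S ≈ 14.635.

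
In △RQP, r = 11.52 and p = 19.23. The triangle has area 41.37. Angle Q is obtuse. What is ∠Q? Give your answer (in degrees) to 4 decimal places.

158.0687

From area = ½·p·r·sin Q, we get sin Q = 2·area/(p·r) ≈ 0.37349.
Taking the obtuse solution, ∠Q ≈ 158.07°.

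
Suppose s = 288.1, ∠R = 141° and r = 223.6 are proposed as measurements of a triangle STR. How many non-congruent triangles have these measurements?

s·sin R = 288.1·sin(141°) ≈ 181.3.
Since ∠R is not acute, a triangle exists only if r > s; here r ≤ s, so there is no triangle.

0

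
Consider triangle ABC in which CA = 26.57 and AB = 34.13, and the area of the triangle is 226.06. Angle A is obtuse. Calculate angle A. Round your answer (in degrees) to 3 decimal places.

150.095

From area = ½·CA·AB·sin A, we get sin A = 2·area/(CA·AB) ≈ 0.49857.
Taking the obtuse solution, ∠A ≈ 150.09°.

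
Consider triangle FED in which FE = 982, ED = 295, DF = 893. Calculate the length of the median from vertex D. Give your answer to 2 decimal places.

Median from D: ½√(2·ED² + 2·DF² − FE²) ≈ 448.5.

448.50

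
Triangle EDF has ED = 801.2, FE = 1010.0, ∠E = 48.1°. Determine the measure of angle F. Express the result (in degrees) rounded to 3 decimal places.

51.466

By the law of cosines, DF² = FE² + ED² − 2·FE·ED·cos E = 5.8119e+05, so DF ≈ 762.36.
Law of cosines again: cos F = (DF² + FE² − ED²)/(2·DF·FE) ≈ 0.62298, so ∠F ≈ 51.47°.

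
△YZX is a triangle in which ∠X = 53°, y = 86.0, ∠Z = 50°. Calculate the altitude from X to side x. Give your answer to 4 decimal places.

The third angle is ∠Y = 180° − ∠Z − ∠X = 77.00°.
Law of sines: z = y·sin Z/sin Y ≈ 67.613.
Law of sines: x = y·sin X/sin Y ≈ 70.489.
Area = ½·y·z·sin X ≈ 2321.9.
The altitude from X has length 2·area/x ≈ 65.88.

h_X ≈ 65.8798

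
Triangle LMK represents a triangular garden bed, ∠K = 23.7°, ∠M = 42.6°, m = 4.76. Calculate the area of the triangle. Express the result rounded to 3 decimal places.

area ≈ 6.160

The third angle is ∠L = 180° − ∠M − ∠K = 113.70°.
Law of sines: l = m·sin L/sin M ≈ 6.4392.
Law of sines: k = m·sin K/sin M ≈ 2.8266.
Area = ½·m·l·sin K ≈ 6.16.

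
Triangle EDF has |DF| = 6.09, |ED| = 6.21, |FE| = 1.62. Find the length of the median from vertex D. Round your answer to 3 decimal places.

Median from D: ½√(2·|ED|² + 2·|DF|² − |FE|²) ≈ 6.0967.

6.097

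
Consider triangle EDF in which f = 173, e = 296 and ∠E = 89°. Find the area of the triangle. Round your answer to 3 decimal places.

Law of sines: sin F = f·sin E/e ≈ 0.58437.
Since e ≥ f, only the acute value applies: ∠F ≈ 35.76°.
Then ∠D = 180° − ∠E − ∠F ≈ 55.24°.
Law of sines gives d = e·sin D/sin E ≈ 243.22.
Area = ½·e·f·sin D ≈ 21035.

21035.276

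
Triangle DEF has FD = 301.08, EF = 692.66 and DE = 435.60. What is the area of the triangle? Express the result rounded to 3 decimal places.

42609.299

Semiperimeter s = (692.66 + 301.08 + 435.6)/2 = 714.67.
Heron's formula: area = √(714.67·22.01·413.59·279.07) ≈ 42609.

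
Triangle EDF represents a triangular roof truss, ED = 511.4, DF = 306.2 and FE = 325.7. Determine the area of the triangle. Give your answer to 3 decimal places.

Semiperimeter s = (306.2 + 325.7 + 511.4)/2 = 571.65.
Heron's formula: area = √(571.65·265.45·245.95·60.25) ≈ 47420.

area ≈ 47419.657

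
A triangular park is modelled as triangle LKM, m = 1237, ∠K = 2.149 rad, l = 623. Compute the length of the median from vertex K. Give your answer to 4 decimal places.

m_K ≈ 518.6388

By the law of cosines, k² = m² + l² − 2·m·l·cos K = 2.7607e+06, so k ≈ 1661.5.
Median from K: ½√(2·m² + 2·l² − k²) ≈ 518.64.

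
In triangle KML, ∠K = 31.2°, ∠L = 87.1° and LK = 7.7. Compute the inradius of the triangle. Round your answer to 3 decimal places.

r ≈ 1.662

The third angle is ∠M = 180° − ∠L − ∠K = 61.70°.
Law of sines: ML = LK·sin K/sin M ≈ 4.5303.
Law of sines: KM = LK·sin L/sin M ≈ 8.7341.
Area = ½·LK·ML·sin L ≈ 17.419.
Semiperimeter s = (4.5303+7.7+8.7341)/2 = 10.482.
Inradius = area/s = 17.419/10.482 ≈ 1.6618.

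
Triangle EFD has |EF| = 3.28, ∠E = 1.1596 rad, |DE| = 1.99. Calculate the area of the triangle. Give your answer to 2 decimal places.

Area = ½·|DE|·|EF|·sin E ≈ 2.9916.

area ≈ 2.99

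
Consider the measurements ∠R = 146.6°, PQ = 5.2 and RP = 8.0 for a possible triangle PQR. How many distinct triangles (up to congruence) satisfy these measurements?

0

RP·sin R = 8.0·sin(146.6°) ≈ 4.404.
Since ∠R is not acute, a triangle exists only if PQ > RP; here PQ ≤ RP, so there is no triangle.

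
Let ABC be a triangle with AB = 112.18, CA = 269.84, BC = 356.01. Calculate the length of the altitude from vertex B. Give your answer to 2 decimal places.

81.95

Semiperimeter s = (356.01 + 269.84 + 112.18)/2 = 369.01.
Heron's formula: area = √(369.01·13.005·99.175·256.83) ≈ 11056.
The altitude from B has length 2·area/CA ≈ 81.946.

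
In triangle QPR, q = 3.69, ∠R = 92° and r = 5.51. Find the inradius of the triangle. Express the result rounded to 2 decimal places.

1.11

Law of sines: sin Q = q·sin R/r ≈ 0.66928.
Since r ≥ q, only the acute value applies: ∠Q ≈ 42.01°.
Then ∠P = 180° − ∠R − ∠Q ≈ 45.99°.
Law of sines gives p = r·sin P/sin R ≈ 3.9652.
Area = ½·r·q·sin P ≈ 7.3113.
Semiperimeter s = (3.69+3.9652+5.51)/2 = 6.5826.
Inradius = area/s = 7.3113/6.5826 ≈ 1.1107.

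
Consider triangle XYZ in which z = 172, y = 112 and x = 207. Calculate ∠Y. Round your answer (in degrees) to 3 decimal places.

By the law of cosines, cos Y = (z² + x² − y²) / (2·z·x) ≈ 0.84104, so ∠Y ≈ 32.75°.

32.750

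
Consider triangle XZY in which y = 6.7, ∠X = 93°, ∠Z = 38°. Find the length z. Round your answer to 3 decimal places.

The third angle is ∠Y = 180° − ∠X − ∠Z = 49.00°.
Law of sines: z = y·sin Z/sin Y ≈ 5.4656.

5.466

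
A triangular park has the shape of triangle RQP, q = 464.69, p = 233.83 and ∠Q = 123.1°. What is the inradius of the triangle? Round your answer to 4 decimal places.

Law of sines: sin P = p·sin Q/q ≈ 0.42154.
Since q ≥ p, only the acute value applies: ∠P ≈ 24.93°.
Then ∠R = 180° − ∠Q − ∠P ≈ 31.97°.
Law of sines gives r = q·sin R/sin Q ≈ 293.69.
Area = ½·q·p·sin R ≈ 28765.
Semiperimeter s = (293.69+464.69+233.83)/2 = 496.11.
Inradius = area/s = 28765/496.11 ≈ 57.981.

57.9809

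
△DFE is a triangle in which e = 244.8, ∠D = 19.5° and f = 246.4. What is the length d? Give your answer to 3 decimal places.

By the law of cosines, d² = f² + e² − 2·f·e·cos D = 6922.1, so d ≈ 83.199.

83.199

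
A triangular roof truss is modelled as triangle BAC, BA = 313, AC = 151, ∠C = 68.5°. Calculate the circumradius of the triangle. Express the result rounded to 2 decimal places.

Law of sines: sin B = AC·sin C/BA ≈ 0.44886.
Since BA ≥ AC, only the acute value applies: ∠B ≈ 26.67°.
Then ∠A = 180° − ∠C − ∠B ≈ 84.83°.
Law of sines gives CB = BA·sin A/sin C ≈ 335.04.
Circumradius = BA/(2 sin C) ≈ 168.2.

168.20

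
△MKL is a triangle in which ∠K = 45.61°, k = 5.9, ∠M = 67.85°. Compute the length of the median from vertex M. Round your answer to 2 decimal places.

5.61

The third angle is ∠L = 180° − ∠M − ∠K = 66.54°.
Law of sines: m = k·sin M/sin K ≈ 7.6471.
Law of sines: l = k·sin L/sin K ≈ 7.5739.
Median from M: ½√(2·k² + 2·l² − m²) ≈ 5.6096.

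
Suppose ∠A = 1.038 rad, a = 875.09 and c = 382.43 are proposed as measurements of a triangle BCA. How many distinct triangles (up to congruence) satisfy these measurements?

c·sin A = 382.43·sin(1.038 rad) ≈ 329.4.
Since a ≥ c, exactly one triangle exists.

1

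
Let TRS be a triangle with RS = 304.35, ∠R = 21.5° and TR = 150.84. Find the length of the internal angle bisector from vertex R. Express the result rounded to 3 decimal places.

By the law of cosines, ST² = TR² + RS² − 2·TR·RS·cos R = 29954, so ST ≈ 173.07.
The bisector from R has length 2·TR·RS·cos(∠R/2)/(TR+RS) ≈ 198.17.

t_R ≈ 198.170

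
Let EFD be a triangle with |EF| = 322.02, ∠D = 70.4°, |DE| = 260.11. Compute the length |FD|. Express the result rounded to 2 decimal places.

296.19

Law of sines: sin F = |DE|·sin D/|EF| ≈ 0.76094.
Since |EF| ≥ |DE|, only the acute value applies: ∠F ≈ 49.55°.
Then ∠E = 180° − ∠D − ∠F ≈ 60.05°.
Law of sines gives |FD| = |EF|·sin E/sin D ≈ 296.19.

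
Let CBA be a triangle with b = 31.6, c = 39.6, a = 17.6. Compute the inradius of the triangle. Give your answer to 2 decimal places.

Semiperimeter s = (39.6 + 31.6 + 17.6)/2 = 44.4.
Heron's formula: area = √(44.4·4.8·12.8·26.8) ≈ 270.39.
Inradius = area/s = 270.39/44.4 ≈ 6.0898.

6.09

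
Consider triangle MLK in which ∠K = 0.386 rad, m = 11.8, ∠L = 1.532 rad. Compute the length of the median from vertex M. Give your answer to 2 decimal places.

The third angle is ∠M = π − ∠L − ∠K = 1.224 rad.
Law of sines: l = m·sin L/sin M ≈ 12.539.
Law of sines: k = m·sin K/sin M ≈ 4.7244.
Median from M: ½√(2·l² + 2·k² − m²) ≈ 7.414.

7.41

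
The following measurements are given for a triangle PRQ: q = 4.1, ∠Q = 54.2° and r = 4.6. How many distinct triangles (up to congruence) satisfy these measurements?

2

r·sin Q = 4.6·sin(54.2°) ≈ 3.731.
Since r sin Q < q < r (3.731 < 4.1 < 4.6), two triangles exist.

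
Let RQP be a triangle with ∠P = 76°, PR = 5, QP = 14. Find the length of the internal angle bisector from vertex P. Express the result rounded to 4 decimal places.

By the law of cosines, RQ² = QP² + PR² − 2·QP·PR·cos P = 187.13, so RQ ≈ 13.68.
The bisector from P has length 2·QP·PR·cos(∠P/2)/(QP+PR) ≈ 5.8064.

5.8064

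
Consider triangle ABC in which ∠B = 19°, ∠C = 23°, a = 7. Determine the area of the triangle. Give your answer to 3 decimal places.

The third angle is ∠A = 180° − ∠B − ∠C = 138.00°.
Law of sines: b = a·sin B/sin A ≈ 3.4059.
Law of sines: c = a·sin C/sin A ≈ 4.0876.
Area = ½·a·b·sin C ≈ 4.6577.

area ≈ 4.658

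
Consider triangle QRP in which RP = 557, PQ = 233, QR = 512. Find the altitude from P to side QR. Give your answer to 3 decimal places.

h_P ≈ 232.922

Semiperimeter s = (557 + 233 + 512)/2 = 651.
Heron's formula: area = √(651·94·418·139) ≈ 59628.
The altitude from P has length 2·area/QR ≈ 232.92.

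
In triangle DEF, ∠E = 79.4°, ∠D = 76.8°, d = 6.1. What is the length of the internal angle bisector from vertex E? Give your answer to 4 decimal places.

The third angle is ∠F = 180° − ∠D − ∠E = 23.80°.
Law of sines: e = d·sin E/sin D ≈ 6.1586.
Law of sines: f = d·sin F/sin D ≈ 2.5284.
The bisector from E has length 2·f·d·cos(∠E/2)/(f+d) ≈ 2.7506.

2.7506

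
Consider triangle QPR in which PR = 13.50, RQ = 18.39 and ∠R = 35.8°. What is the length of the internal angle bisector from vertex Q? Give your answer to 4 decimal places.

By the law of cosines, QP² = PR² + RQ² − 2·PR·RQ·cos R = 117.72, so QP ≈ 10.85.
Law of cosines again: cos Q = (RQ² + QP² − PR²)/(2·RQ·QP) ≈ 0.68577, so ∠Q ≈ 46.70°.
The bisector from Q has length 2·RQ·QP·cos(∠Q/2)/(RQ+QP) ≈ 12.53.

t_Q ≈ 12.5300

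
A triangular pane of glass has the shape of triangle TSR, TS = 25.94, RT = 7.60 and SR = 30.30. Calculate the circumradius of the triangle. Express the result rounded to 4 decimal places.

By the law of cosines, cos T = (RT² + TS² − SR²) / (2·RT·TS) ≈ -0.47540, so ∠T ≈ 118.39°.
Circumradius = SR/(2 sin T) ≈ 17.22.

17.2205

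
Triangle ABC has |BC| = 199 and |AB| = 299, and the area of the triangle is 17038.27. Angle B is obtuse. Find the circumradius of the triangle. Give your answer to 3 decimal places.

From area = ½·|AB|·|BC|·sin B, we get sin B = 2·area/(|AB|·|BC|) ≈ 0.57271.
Taking the obtuse solution, ∠B ≈ 145.06°.
Law of cosines then gives |CA| ≈ 475.98.
Circumradius = |CA|/(2 sin B) ≈ 415.55.

R ≈ 415.552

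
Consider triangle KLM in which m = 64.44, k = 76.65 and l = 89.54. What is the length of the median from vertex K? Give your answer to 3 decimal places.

m_K ≈ 67.942

Median from K: ½√(2·l² + 2·m² − k²) ≈ 67.942.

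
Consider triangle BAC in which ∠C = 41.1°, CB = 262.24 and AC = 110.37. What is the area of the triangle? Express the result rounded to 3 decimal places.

area ≈ 9513.347

Area = ½·AC·CB·sin C ≈ 9513.3.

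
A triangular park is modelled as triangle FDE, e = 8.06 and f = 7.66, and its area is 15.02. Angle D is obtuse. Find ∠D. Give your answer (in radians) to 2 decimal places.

∠D ≈ 2.63 rad

From area = ½·e·f·sin D, we get sin D = 2·area/(e·f) ≈ 0.48656.
Taking the obtuse solution, ∠D ≈ 2.633 rad.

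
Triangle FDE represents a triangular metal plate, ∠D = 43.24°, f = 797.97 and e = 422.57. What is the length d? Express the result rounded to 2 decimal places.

By the law of cosines, d² = e² + f² − 2·e·f·cos D = 3.2403e+05, so d ≈ 569.24.

569.24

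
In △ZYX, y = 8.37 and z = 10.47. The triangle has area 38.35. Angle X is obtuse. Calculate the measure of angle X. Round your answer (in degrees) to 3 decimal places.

118.928

From area = ½·z·y·sin X, we get sin X = 2·area/(z·y) ≈ 0.87523.
Taking the obtuse solution, ∠X ≈ 118.93°.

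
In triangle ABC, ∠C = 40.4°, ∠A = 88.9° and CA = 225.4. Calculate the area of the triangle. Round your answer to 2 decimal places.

The third angle is ∠B = 180° − ∠C − ∠A = 50.70°.
Law of sines: BC = CA·sin A/sin B ≈ 291.22.
Law of sines: AB = CA·sin C/sin B ≈ 188.78.
Area = ½·CA·BC·sin C ≈ 21272.

area ≈ 21271.68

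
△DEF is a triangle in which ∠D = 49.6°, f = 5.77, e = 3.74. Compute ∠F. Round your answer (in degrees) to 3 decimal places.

By the law of cosines, d² = e² + f² − 2·e·f·cos D = 19.308, so d ≈ 4.3941.
Law of cosines again: cos F = (d² + e² − f²)/(2·d·e) ≈ 0.00008, so ∠F ≈ 90.00°.

∠F ≈ 89.995°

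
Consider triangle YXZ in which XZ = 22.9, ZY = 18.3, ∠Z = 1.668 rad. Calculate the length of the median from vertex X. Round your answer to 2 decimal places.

25.47

By the law of cosines, YX² = XZ² + ZY² − 2·XZ·ZY·cos Z = 940.64, so YX ≈ 30.67.
Median from X: ½√(2·YX² + 2·XZ² − ZY²) ≈ 25.472.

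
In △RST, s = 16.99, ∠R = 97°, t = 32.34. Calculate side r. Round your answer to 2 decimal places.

38.32

By the law of cosines, r² = s² + t² − 2·s·t·cos R = 1468.5, so r ≈ 38.32.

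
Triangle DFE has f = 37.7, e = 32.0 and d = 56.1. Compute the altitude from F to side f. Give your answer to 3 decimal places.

30.616

Semiperimeter s = (56.1 + 37.7 + 32)/2 = 62.9.
Heron's formula: area = √(62.9·6.8·25.2·30.9) ≈ 577.11.
The altitude from F has length 2·area/f ≈ 30.616.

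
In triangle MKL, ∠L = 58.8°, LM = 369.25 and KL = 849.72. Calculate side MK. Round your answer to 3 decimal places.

By the law of cosines, MK² = KL² + LM² − 2·KL·LM·cos L = 5.333e+05, so MK ≈ 730.27.

730.273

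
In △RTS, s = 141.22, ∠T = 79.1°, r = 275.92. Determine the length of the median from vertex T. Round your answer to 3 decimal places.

By the law of cosines, t² = s² + r² − 2·s·r·cos T = 81339, so t ≈ 285.2.
Median from T: ½√(2·s² + 2·r² − t²) ≈ 166.44.

m_T ≈ 166.442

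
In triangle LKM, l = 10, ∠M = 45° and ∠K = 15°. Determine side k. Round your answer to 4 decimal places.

The third angle is ∠L = 180° − ∠K − ∠M = 120.00°.
Law of sines: k = l·sin K/sin L ≈ 2.9886.

2.9886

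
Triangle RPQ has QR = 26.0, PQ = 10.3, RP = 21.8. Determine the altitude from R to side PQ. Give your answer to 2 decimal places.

Semiperimeter s = (10.3 + 26 + 21.8)/2 = 29.05.
Heron's formula: area = √(29.05·18.75·3.05·7.25) ≈ 109.75.
The altitude from R has length 2·area/PQ ≈ 21.31.

21.31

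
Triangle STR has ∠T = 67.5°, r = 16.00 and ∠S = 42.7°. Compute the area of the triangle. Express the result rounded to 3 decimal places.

85.453

The third angle is ∠R = 180° − ∠S − ∠T = 69.80°.
Law of sines: s = r·sin S/sin R ≈ 11.562.
Law of sines: t = r·sin T/sin R ≈ 15.751.
Area = ½·r·s·sin T ≈ 85.453.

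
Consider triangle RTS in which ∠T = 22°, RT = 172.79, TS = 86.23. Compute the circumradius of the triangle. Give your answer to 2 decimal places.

By the law of cosines, SR² = RT² + TS² − 2·RT·TS·cos T = 9662.5, so SR ≈ 98.298.
Area = ½·RT·TS·sin T ≈ 2790.8.
Circumradius = SR/(2 sin T) ≈ 131.2.

131.20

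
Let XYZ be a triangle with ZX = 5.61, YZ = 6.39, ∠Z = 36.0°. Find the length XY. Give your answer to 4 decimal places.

3.7817

By the law of cosines, XY² = YZ² + ZX² − 2·YZ·ZX·cos Z = 14.301, so XY ≈ 3.7817.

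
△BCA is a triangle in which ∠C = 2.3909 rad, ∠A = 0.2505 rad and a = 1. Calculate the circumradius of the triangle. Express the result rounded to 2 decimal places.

The third angle is ∠B = π − ∠C − ∠A = 0.5002 rad.
Law of sines: b = a·sin B/sin A ≈ 1.9347.
Law of sines: c = a·sin C/sin A ≈ 2.7518.
Circumradius = a/(2 sin A) ≈ 2.017.

2.02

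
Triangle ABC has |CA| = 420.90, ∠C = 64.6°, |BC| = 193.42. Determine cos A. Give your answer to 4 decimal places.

0.8883

By the law of cosines, |AB|² = |BC|² + |CA|² − 2·|BC|·|CA|·cos C = 1.4473e+05, so |AB| ≈ 380.43.
Law of cosines again: cos A = (|CA|² + |AB|² − |BC|²)/(2·|CA|·|AB|) ≈ 0.88829, so ∠A ≈ 27.34°.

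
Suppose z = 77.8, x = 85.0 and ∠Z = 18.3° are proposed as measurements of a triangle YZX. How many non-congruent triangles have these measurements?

2

x·sin Z = 85.0·sin(18.3°) ≈ 26.69.
Since x sin Z < z < x (26.69 < 77.8 < 85.0), two triangles exist.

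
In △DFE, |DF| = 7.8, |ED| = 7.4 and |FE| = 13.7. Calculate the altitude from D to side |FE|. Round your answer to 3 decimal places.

Semiperimeter s = (13.7 + 7.4 + 7.8)/2 = 14.45.
Heron's formula: area = √(14.45·0.75·7.05·6.65) ≈ 22.541.
The altitude from D has length 2·area/|FE| ≈ 3.2906.

h_D ≈ 3.291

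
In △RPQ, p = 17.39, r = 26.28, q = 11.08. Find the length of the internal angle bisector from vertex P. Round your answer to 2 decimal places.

By the law of cosines, cos P = (q² + r² − p²) / (2·q·r) ≈ 0.87744, so ∠P ≈ 28.66°.
The bisector from P has length 2·q·r·cos(∠P/2)/(q+r) ≈ 15.103.

15.10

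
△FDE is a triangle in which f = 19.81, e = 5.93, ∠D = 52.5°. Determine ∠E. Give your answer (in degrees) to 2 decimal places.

By the law of cosines, d² = e² + f² − 2·e·f·cos D = 284.57, so d ≈ 16.869.
Law of cosines again: cos E = (f² + d² − e²)/(2·f·d) ≈ 0.96032, so ∠E ≈ 16.19°.

16.19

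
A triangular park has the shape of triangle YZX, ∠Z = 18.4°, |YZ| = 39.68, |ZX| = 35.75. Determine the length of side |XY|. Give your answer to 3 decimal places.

By the law of cosines, |XY|² = |YZ|² + |ZX|² − 2·|YZ|·|ZX|·cos Z = 160.49, so |XY| ≈ 12.668.

12.668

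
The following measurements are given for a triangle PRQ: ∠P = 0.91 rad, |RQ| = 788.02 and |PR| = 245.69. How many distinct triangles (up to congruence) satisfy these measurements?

|PR|·sin P = 245.69·sin(0.91 rad) ≈ 194.
Since |RQ| ≥ |PR|, exactly one triangle exists.

1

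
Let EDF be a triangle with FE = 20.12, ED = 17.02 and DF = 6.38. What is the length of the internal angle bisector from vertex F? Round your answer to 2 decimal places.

By the law of cosines, cos F = (DF² + FE² − ED²) / (2·DF·FE) ≈ 0.60701, so ∠F ≈ 52.63°.
The bisector from F has length 2·DF·FE·cos(∠F/2)/(DF+FE) ≈ 8.6841.

t_F ≈ 8.68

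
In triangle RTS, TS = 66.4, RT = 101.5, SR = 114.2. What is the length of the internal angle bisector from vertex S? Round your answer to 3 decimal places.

By the law of cosines, cos S = (TS² + SR² − RT²) / (2·TS·SR) ≈ 0.47135, so ∠S ≈ 61.88°.
The bisector from S has length 2·TS·SR·cos(∠S/2)/(TS+SR) ≈ 72.026.

t_S ≈ 72.026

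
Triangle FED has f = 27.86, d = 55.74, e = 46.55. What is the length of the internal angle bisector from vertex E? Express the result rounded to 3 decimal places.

By the law of cosines, cos E = (d² + f² − e²) / (2·d·f) ≈ 0.55258, so ∠E ≈ 56.46°.
The bisector from E has length 2·d·f·cos(∠E/2)/(d+f) ≈ 32.733.

t_E ≈ 32.733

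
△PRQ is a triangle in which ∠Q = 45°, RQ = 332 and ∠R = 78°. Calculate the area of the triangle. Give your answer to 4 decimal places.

The third angle is ∠P = 180° − ∠R − ∠Q = 57.00°.
Law of sines: QP = RQ·sin R/sin P ≈ 387.21.
Law of sines: PR = RQ·sin Q/sin P ≈ 279.92.
Area = ½·RQ·QP·sin Q ≈ 45451.

area ≈ 45451.0756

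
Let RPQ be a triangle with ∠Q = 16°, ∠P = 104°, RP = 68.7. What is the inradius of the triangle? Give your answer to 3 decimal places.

The third angle is ∠R = 180° − ∠P − ∠Q = 60.00°.
Law of sines: PQ = RP·sin R/sin Q ≈ 215.85.
Law of sines: QR = RP·sin P/sin Q ≈ 241.84.
Area = ½·RP·PQ·sin P ≈ 7194.2.
Semiperimeter s = (215.85+241.84+68.7)/2 = 263.19.
Inradius = area/s = 7194.2/263.19 ≈ 27.334.

r ≈ 27.334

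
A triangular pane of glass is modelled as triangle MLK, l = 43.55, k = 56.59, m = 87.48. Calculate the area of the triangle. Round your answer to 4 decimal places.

area ≈ 1053.9642

Semiperimeter s = (87.48 + 43.55 + 56.59)/2 = 93.81.
Heron's formula: area = √(93.81·6.33·50.26·37.22) ≈ 1054.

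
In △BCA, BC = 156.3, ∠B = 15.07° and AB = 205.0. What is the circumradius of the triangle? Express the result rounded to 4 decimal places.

130.0832

By the law of cosines, CA² = AB² + BC² − 2·AB·BC·cos B = 4575.6, so CA ≈ 67.643.
Area = ½·AB·BC·sin B ≈ 4165.4.
Circumradius = CA/(2 sin B) ≈ 130.08.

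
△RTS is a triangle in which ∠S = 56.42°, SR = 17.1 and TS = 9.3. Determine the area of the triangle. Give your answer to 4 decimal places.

Area = ½·TS·SR·sin S ≈ 66.245.

area ≈ 66.2451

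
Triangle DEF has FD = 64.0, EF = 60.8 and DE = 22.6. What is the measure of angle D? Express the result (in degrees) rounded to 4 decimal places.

71.6624

By the law of cosines, cos D = (FD² + DE² − EF²) / (2·FD·DE) ≈ 0.31462, so ∠D ≈ 71.66°.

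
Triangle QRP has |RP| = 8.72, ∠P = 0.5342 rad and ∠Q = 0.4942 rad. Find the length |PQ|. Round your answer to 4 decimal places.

The third angle is ∠R = π − ∠P − ∠Q = 2.1132 rad.
Law of sines: |PQ| = |RP|·sin R/sin Q ≈ 15.745.

15.7454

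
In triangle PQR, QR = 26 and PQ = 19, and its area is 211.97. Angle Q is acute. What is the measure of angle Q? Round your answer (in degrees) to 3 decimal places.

59.113

From area = ½·PQ·QR·sin Q, we get sin Q = 2·area/(PQ·QR) ≈ 0.85818.
Taking the acute solution, ∠Q ≈ 59.11°.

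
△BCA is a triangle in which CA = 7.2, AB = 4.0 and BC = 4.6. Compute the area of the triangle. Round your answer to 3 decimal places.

area ≈ 8.436

Semiperimeter s = (7.2 + 4 + 4.6)/2 = 7.9.
Heron's formula: area = √(7.9·0.7·3.9·3.3) ≈ 8.4363.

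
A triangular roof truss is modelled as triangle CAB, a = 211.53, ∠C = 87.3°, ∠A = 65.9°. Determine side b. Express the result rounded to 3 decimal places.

The third angle is ∠B = 180° − ∠C − ∠A = 26.80°.
Law of sines: b = a·sin B/sin A ≈ 104.48.

104.481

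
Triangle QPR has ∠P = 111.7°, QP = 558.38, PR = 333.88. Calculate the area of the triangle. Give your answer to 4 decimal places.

Area = ½·QP·PR·sin P ≈ 86610.

area ≈ 86609.9820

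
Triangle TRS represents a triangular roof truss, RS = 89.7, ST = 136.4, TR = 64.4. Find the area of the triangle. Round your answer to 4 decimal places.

Semiperimeter s = (89.7 + 136.4 + 64.4)/2 = 145.25.
Heron's formula: area = √(145.25·55.55·8.85·80.85) ≈ 2402.8.

2402.7675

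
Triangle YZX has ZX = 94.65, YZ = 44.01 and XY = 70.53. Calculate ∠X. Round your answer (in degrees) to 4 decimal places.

∠X ≈ 26.0379°

By the law of cosines, cos X = (ZX² + XY² − YZ²) / (2·ZX·XY) ≈ 0.89850, so ∠X ≈ 26.04°.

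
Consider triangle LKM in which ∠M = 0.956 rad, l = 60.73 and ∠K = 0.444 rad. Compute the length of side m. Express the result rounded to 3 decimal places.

50.342

The third angle is ∠L = π − ∠K − ∠M = 1.742 rad.
Law of sines: m = l·sin M/sin L ≈ 50.342.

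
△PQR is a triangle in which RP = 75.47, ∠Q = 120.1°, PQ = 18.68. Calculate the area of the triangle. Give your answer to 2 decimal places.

area ≈ 519.99

Law of sines: sin R = PQ·sin Q/RP ≈ 0.21414.
Since RP ≥ PQ, only the acute value applies: ∠R ≈ 12.36°.
Then ∠P = 180° − ∠Q − ∠R ≈ 47.54°.
Law of sines gives QR = RP·sin P/sin Q ≈ 64.351.
Area = ½·RP·PQ·sin P ≈ 519.99.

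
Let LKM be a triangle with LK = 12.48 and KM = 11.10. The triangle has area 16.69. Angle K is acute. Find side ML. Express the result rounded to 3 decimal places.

3.173

From area = ½·LK·KM·sin K, we get sin K = 2·area/(LK·KM) ≈ 0.24096.
Taking the acute solution, ∠K ≈ 13.94°.
Law of cosines then gives ML ≈ 3.173.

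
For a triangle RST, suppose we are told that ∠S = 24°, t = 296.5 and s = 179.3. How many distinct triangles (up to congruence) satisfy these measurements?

t·sin S = 296.5·sin(24°) ≈ 120.6.
Since t sin S < s < t (120.6 < 179.3 < 296.5), two triangles exist.

2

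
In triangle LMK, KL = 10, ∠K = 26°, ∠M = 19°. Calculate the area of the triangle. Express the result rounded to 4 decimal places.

area ≈ 47.6053

The third angle is ∠L = 180° − ∠M − ∠K = 135.00°.
Law of sines: MK = KL·sin L/sin M ≈ 21.719.
Law of sines: LM = KL·sin K/sin M ≈ 13.465.
Area = ½·KL·MK·sin K ≈ 47.605.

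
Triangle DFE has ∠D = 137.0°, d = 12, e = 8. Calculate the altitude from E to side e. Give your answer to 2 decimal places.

Law of sines: sin E = e·sin D/d ≈ 0.45467.
Since d ≥ e, only the acute value applies: ∠E ≈ 27.04°.
Then ∠F = 180° − ∠D − ∠E ≈ 15.96°.
Law of sines gives f = d·sin F/sin D ≈ 4.8371.
Area = ½·d·e·sin F ≈ 13.196.
The altitude from E has length 2·area/e ≈ 3.2989.

3.30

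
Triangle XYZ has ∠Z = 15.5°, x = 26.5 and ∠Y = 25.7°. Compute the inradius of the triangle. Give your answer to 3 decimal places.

2.259

The third angle is ∠X = 180° − ∠Y − ∠Z = 138.80°.
Law of sines: y = x·sin Y/sin X ≈ 17.447.
Law of sines: z = x·sin Z/sin X ≈ 10.751.
Area = ½·x·y·sin Z ≈ 61.777.
Semiperimeter s = (26.5+17.447+10.751)/2 = 27.349.
Inradius = area/s = 61.777/27.349 ≈ 2.2588.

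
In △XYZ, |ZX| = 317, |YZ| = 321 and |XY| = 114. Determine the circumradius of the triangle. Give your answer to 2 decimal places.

By the law of cosines, cos X = (|ZX|² + |XY|² − |YZ|²) / (2·|ZX|·|XY|) ≈ 0.14450, so ∠X ≈ 81.69°.
Circumradius = |YZ|/(2 sin X) ≈ 162.2.

162.20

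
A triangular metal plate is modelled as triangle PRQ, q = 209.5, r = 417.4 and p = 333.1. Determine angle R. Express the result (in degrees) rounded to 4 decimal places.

∠R ≈ 97.9804°

By the law of cosines, cos R = (q² + p² − r²) / (2·q·p) ≈ -0.13883, so ∠R ≈ 97.98°.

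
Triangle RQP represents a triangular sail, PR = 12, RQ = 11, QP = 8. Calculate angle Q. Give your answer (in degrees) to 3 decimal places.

76.529

By the law of cosines, cos Q = (RQ² + QP² − PR²) / (2·RQ·QP) ≈ 0.23295, so ∠Q ≈ 76.53°.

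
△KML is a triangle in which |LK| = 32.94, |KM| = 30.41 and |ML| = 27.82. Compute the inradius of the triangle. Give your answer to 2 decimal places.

Semiperimeter s = (27.82 + 32.94 + 30.41)/2 = 45.585.
Heron's formula: area = √(45.585·17.765·12.645·15.175) ≈ 394.2.
Inradius = area/s = 394.2/45.585 ≈ 8.6476.

r ≈ 8.65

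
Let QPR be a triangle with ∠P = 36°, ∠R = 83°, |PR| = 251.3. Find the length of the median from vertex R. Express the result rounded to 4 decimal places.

159.7016

The third angle is ∠Q = 180° − ∠P − ∠R = 61.00°.
Law of sines: |RQ| = |PR|·sin P/sin Q ≈ 168.89.
Law of sines: |QP| = |PR|·sin R/sin Q ≈ 285.18.
Median from R: ½√(2·|PR|² + 2·|RQ|² − |QP|²) ≈ 159.7.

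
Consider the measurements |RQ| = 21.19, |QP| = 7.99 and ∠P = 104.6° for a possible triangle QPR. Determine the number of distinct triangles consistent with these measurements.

1

|QP|·sin P = 7.99·sin(104.6°) ≈ 7.732.
Since ∠P is not acute, a triangle exists only if |RQ| > |QP|; here |RQ| > |QP|, so there is exactly one triangle.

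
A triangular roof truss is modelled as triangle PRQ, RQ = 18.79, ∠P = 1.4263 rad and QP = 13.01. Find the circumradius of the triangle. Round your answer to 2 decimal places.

9.49

Law of sines: sin R = QP·sin P/RQ ≈ 0.68517.
Since RQ ≥ QP, only the acute value applies: ∠R ≈ 0.7548 rad.
Then ∠Q = π − ∠P − ∠R ≈ 0.9605 rad.
Law of sines gives PR = RQ·sin Q/sin P ≈ 15.56.
Circumradius = RQ/(2 sin P) ≈ 9.4939.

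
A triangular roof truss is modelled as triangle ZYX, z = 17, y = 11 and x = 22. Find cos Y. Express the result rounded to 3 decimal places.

By the law of cosines, cos Y = (x² + z² − y²) / (2·x·z) ≈ 0.87166, so ∠Y ≈ 29.35°.

cos Y ≈ 0.872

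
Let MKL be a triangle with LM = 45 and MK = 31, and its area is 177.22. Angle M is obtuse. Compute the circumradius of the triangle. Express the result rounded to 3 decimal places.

R ≈ 148.370

From area = ½·LM·MK·sin M, we get sin M = 2·area/(LM·MK) ≈ 0.25408.
Taking the obtuse solution, ∠M ≈ 165.28°.
Law of cosines then gives KL ≈ 75.395.
Circumradius = KL/(2 sin M) ≈ 148.37.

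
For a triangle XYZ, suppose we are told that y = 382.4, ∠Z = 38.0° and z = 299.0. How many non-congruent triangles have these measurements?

y·sin Z = 382.4·sin(38.0°) ≈ 235.4.
Since y sin Z < z < y (235.4 < 299.0 < 382.4), two triangles exist.

2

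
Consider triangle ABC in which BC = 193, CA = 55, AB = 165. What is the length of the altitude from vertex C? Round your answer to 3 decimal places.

50.746

Semiperimeter s = (193 + 55 + 165)/2 = 206.5.
Heron's formula: area = √(206.5·13.5·151.5·41.5) ≈ 4186.6.
The altitude from C has length 2·area/AB ≈ 50.746.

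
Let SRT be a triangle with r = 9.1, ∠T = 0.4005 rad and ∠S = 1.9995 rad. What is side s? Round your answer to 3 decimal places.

The third angle is ∠R = π − ∠T − ∠S = 0.7416 rad.
Law of sines: s = r·sin S/sin R ≈ 12.253.

12.253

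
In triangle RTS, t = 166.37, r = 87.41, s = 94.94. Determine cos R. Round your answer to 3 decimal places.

By the law of cosines, cos R = (t² + s² − r²) / (2·t·s) ≈ 0.91965, so ∠R ≈ 0.404 rad.

0.920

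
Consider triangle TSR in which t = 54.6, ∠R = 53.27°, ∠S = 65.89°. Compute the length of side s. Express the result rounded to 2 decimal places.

57.07

The third angle is ∠T = 180° − ∠S − ∠R = 60.84°.
Law of sines: s = t·sin S/sin T ≈ 57.07.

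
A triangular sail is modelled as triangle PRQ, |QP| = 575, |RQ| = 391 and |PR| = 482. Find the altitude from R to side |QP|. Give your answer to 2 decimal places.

Semiperimeter s = (391 + 575 + 482)/2 = 724.
Heron's formula: area = √(724·333·149·242) ≈ 93238.
The altitude from R has length 2·area/|QP| ≈ 324.31.

324.31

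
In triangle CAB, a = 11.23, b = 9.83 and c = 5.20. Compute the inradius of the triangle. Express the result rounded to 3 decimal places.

Semiperimeter s = (5.2 + 11.23 + 9.83)/2 = 13.13.
Heron's formula: area = √(13.13·7.93·1.9·3.3) ≈ 25.551.
Inradius = area/s = 25.551/13.13 ≈ 1.946.

1.946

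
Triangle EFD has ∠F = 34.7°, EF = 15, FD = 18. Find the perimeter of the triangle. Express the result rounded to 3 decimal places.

43.249

By the law of cosines, DE² = EF² + FD² − 2·EF·FD·cos F = 105.04, so DE ≈ 10.249.
Semiperimeter s = (18+10.249+15)/2 = 21.625.
Perimeter = 18 + 10.249 + 15 = 43.249.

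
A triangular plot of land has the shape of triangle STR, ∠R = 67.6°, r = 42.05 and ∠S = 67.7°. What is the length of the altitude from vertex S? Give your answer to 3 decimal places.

29.578

The third angle is ∠T = 180° − ∠R − ∠S = 44.70°.
Law of sines: s = r·sin S/sin R ≈ 42.08.
Law of sines: t = r·sin T/sin R ≈ 31.992.
Area = ½·r·s·sin T ≈ 622.32.
The altitude from S has length 2·area/s ≈ 29.578.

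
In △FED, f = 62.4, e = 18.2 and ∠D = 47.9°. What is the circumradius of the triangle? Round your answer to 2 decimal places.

By the law of cosines, d² = f² + e² − 2·f·e·cos D = 2702.2, so d ≈ 51.983.
Area = ½·f·e·sin D ≈ 421.32.
Circumradius = d/(2 sin D) ≈ 35.03.

35.03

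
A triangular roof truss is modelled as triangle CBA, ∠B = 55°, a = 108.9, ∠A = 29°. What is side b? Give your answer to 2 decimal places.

184.00

The third angle is ∠C = 180° − ∠B − ∠A = 96.00°.
Law of sines: b = a·sin B/sin A ≈ 184.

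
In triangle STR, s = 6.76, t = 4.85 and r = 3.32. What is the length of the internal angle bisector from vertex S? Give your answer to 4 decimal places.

t_S ≈ 2.2535

By the law of cosines, cos S = (t² + r² − s²) / (2·t·r) ≈ -0.34631, so ∠S ≈ 110.26°.
The bisector from S has length 2·t·r·cos(∠S/2)/(t+r) ≈ 2.2535.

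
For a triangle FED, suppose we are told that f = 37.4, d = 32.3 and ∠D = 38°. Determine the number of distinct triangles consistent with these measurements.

f·sin D = 37.4·sin(38°) ≈ 23.03.
Since f sin D < d < f (23.03 < 32.3 < 37.4), two triangles exist.

2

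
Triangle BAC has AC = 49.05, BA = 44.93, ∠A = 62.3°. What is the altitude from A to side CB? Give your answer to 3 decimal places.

By the law of cosines, CB² = BA² + AC² − 2·BA·AC·cos A = 2375.8, so CB ≈ 48.742.
Area = ½·BA·AC·sin A ≈ 975.62.
The altitude from A has length 2·area/CB ≈ 40.032.

40.032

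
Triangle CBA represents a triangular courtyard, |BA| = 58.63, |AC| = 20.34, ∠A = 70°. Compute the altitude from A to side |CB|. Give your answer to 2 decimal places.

h_A ≈ 20.34

By the law of cosines, |CB|² = |BA|² + |AC|² − 2·|BA|·|AC|·cos A = 3035.5, so |CB| ≈ 55.095.
Area = ½·|BA|·|AC|·sin A ≈ 560.31.
The altitude from A has length 2·area/|CB| ≈ 20.34.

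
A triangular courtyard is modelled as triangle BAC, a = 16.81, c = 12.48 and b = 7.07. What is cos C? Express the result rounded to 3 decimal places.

cos C ≈ 0.744

By the law of cosines, cos C = (b² + a² − c²) / (2·b·a) ≈ 0.74386, so ∠C ≈ 41.94°.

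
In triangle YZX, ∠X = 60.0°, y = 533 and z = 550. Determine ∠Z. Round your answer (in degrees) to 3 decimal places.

By the law of cosines, x² = y² + z² − 2·y·z·cos X = 2.9344e+05, so x ≈ 541.7.
Law of cosines again: cos Z = (x² + y² − z²)/(2·x·y) ≈ 0.47628, so ∠Z ≈ 61.56°.

∠Z ≈ 61.557°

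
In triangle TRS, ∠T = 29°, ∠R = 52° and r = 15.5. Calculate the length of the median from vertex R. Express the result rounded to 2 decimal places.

m_R ≈ 13.20

The third angle is ∠S = 180° − ∠T − ∠R = 99.00°.
Law of sines: t = r·sin T/sin R ≈ 9.5361.
Law of sines: s = r·sin S/sin R ≈ 19.428.
Median from R: ½√(2·s² + 2·t² − r²) ≈ 13.196.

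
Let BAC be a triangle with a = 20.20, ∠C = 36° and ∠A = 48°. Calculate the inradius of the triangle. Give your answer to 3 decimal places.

r ≈ 5.078

The third angle is ∠B = 180° − ∠A − ∠C = 96.00°.
Law of sines: b = a·sin B/sin A ≈ 27.033.
Law of sines: c = a·sin C/sin A ≈ 15.977.
Area = ½·a·b·sin C ≈ 160.48.
Semiperimeter s = (27.033+20.2+15.977)/2 = 31.605.
Inradius = area/s = 160.48/31.605 ≈ 5.0778.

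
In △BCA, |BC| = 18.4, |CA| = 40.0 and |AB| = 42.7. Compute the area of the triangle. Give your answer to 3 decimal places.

Semiperimeter s = (40 + 42.7 + 18.4)/2 = 50.55.
Heron's formula: area = √(50.55·10.55·7.85·32.15) ≈ 366.87.

area ≈ 366.870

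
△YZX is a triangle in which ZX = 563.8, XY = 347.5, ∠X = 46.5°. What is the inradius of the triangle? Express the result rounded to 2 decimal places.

By the law of cosines, YZ² = ZX² + XY² − 2·ZX·XY·cos X = 1.689e+05, so YZ ≈ 410.98.
Area = ½·ZX·XY·sin X ≈ 71058.
Semiperimeter s = (563.8+347.5+410.98)/2 = 661.14.
Inradius = area/s = 71058/661.14 ≈ 107.48.

r ≈ 107.48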